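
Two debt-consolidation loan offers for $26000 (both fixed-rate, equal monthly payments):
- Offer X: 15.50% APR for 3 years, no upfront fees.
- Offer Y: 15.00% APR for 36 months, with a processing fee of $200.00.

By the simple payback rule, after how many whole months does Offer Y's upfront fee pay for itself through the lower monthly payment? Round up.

32 months

Offer X: at 15.50% the monthly rate is 0.0129167, so the payment is 26,000 × 0.0129167 / (1 − 1.0129167^−36) = $907.68.
Offer Y: at 15.00% the monthly rate is 0.0125000, so the payment is 26,000 × 0.0125000 / (1 − 1.0125000^−36) = $901.30.
Monthly savings = $907.68 − $901.30 = $6.38.
Break-even = $200.00 / $6.38 = 31.35 → 32 months.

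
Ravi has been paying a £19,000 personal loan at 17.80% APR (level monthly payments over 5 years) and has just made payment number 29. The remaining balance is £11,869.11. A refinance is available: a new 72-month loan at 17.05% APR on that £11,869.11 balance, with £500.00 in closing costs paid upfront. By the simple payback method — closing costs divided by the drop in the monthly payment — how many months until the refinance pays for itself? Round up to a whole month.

Current payment = 19,000 × 17.8%/12 / (1 − (1+0.0148333)^−60) = £480.41.
Refinanced payment = 11,869.11 × 0.0142083 / (1 − (1+0.0142083)^−72) = £264.37.
Monthly savings = £480.41 − £264.37 = £216.04.
Break-even = £500.00 / £216.04 = 2.31 → 3 months.

3 months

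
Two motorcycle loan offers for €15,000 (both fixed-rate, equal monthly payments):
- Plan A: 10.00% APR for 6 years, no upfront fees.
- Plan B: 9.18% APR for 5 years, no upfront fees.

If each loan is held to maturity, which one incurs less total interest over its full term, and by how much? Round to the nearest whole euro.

Plan B by €1,247

Plan A: monthly rate = 10%/12 = 0.0083333; payment = 15,000 × 0.0083333 / (1 − (1+0.0083333)^−72) = €277.89.
Total interest on Plan A = 72 × €277.89 − €15,000 = €5,008.08.
Plan B: monthly rate = 9.18%/12 = 0.0076500; payment = 15,000 × 0.0076500 / (1 − (1+0.0076500)^−60) = €312.69.
Total interest on Plan B = 60 × €312.69 − €15,000 = €3,761.40.
Plan B is lower by €1,246.68.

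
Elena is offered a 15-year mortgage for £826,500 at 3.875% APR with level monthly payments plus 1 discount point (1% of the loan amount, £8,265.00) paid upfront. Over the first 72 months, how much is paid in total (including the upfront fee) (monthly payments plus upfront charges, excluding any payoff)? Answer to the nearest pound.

£444,720

At 3.875% the monthly rate is 0.0032292, so the payment is 826,500 × 0.0032292 / (1 − 1.0032292^−180) = £6,061.88.
Total outlay = 72 × £6,061.88 + £8,265.00 = £444,720.36.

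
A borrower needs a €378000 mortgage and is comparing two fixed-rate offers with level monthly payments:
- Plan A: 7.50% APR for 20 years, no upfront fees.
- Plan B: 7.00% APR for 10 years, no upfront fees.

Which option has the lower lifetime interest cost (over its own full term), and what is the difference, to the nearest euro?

Plan B by €204,166

Plan A: monthly rate = 7.5%/12 = 0.0062500; payment = 378,000 × 0.0062500 / (1 − (1+0.0062500)^−240) = €3,045.14.
Total interest on Plan A = 240 × €3,045.14 − €378,000 = €352,833.60.
Plan B: monthly rate = 7%/12 = 0.0058333; payment = 378,000 × 0.0058333 / (1 − (1+0.0058333)^−120) = €4,388.90.
Total interest on Plan B = 120 × €4,388.90 − €378,000 = €148,668.00.
Plan B is lower by €204,165.60.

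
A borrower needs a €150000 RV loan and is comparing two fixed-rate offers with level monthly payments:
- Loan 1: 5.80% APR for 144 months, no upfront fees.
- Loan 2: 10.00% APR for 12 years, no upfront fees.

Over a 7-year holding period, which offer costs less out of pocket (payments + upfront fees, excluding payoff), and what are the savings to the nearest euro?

Loan 1: at 5.80% the monthly rate is 0.0048333, so the payment is 150,000 × 0.0048333 / (1 − 1.0048333^−144) = €1,448.30.
Loan 2: at 10.00% the monthly rate is 0.0083333, so the payment is 150,000 × 0.0083333 / (1 − 1.0083333^−144) = €1,792.62.
Over 84 months: Loan 1 costs 84 × €1,448.30 = €121,657.20; Loan 2 costs 84 × €1,792.62 = €150,580.08.
Loan 1 is cheaper by €150,580.08 − €121,657.20 = €28,922.88.

Loan 1 by €28,923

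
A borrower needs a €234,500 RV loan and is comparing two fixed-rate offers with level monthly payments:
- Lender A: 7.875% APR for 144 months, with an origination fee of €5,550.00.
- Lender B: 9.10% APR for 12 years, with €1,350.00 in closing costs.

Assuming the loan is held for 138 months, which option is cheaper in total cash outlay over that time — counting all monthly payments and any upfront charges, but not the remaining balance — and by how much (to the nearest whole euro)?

Lender A by €17,825

Lender A: monthly rate = 7.875%/12 = 0.0065625; payment = 234,500 × 0.0065625 / (1 − (1+0.0065625)^−144) = €2,522.31.
Lender B: monthly rate = 9.1%/12 = 0.0075833; payment = 234,500 × 0.0075833 / (1 − (1+0.0075833)^−144) = €2,681.91.
Over 138 months: Lender A costs 138 × €2,522.31 + €5,550.00 = €353,628.78; Lender B costs 138 × €2,681.91 + €1,350.00 = €371,453.58.
Lender A is cheaper by €371,453.58 − €353,628.78 = €17,824.80.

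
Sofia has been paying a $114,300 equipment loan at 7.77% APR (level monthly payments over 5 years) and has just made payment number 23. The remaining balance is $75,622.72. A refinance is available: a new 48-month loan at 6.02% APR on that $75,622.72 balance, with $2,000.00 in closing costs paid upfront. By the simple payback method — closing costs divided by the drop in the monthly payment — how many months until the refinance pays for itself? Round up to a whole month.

4 months

Current payment = 114,300 × 7.77%/12 / (1 − (1+0.0064750)^−60) = $2,305.03.
Refinanced payment = 75,622.72 × 0.0050167 / (1 − (1+0.0050167)^−48) = $1,776.70.
Monthly savings = $2,305.03 − $1,776.70 = $528.33.
Break-even = $2,000.00 / $528.33 = 3.79 → 4 months.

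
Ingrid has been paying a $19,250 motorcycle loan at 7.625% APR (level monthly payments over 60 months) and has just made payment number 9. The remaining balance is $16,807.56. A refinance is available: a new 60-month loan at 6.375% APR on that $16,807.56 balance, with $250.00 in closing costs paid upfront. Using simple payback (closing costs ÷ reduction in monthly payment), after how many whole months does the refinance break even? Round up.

5 months

Current payment = 19,250 × 7.625%/12 / (1 − (1+0.0063542)^−60) = $386.87.
Refinanced payment = 16,807.56 × 0.0053125 / (1 − (1+0.0053125)^−60) = $327.88.
Monthly savings = $386.87 − $327.88 = $58.99.
Break-even = $250.00 / $58.99 = 4.24 → 5 months.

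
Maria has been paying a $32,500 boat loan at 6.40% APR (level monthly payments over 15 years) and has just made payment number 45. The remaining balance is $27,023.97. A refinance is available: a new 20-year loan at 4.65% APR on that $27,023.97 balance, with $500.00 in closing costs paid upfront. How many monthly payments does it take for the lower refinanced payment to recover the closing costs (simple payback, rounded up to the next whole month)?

Current payment = 32,500 × 6.4%/12 / (1 − (1+0.0053333)^−180) = $281.33.
Refinanced payment = 27,023.97 × 0.0038750 / (1 − (1+0.0038750)^−240) = $173.16.
Monthly savings = $281.33 − $173.16 = $108.17.
Break-even = $500.00 / $108.17 = 4.62 → 5 months.

5 months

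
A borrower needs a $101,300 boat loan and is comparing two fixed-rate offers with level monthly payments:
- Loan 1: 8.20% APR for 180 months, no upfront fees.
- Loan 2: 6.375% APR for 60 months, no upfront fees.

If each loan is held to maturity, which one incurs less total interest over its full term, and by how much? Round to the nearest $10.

Loan 2 by $57,800

Loan 1: monthly rate = 8.2%/12 = 0.0068333; payment = 101,300 × 0.0068333 / (1 − (1+0.0068333)^−180) = $979.81.
Total interest on Loan 1 = 180 × $979.81 − $101,300 = $75,065.80.
Loan 2: monthly rate = 6.375%/12 = 0.0053125; payment = 101,300 × 0.0053125 / (1 − (1+0.0053125)^−60) = $1,976.13.
Total interest on Loan 2 = 60 × $1,976.13 − $101,300 = $17,267.80.
Loan 2 is lower by $57,798.00.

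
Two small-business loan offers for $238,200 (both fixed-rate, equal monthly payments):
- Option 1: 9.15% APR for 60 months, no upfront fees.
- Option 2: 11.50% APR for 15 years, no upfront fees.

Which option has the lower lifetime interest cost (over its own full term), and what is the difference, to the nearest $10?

Option 1 by $203,150

Option 1: at 9.15% the monthly rate is 0.0076250, so the payment is 238,200 × 0.0076250 / (1 − 1.0076250^−60) = $4,962.00.
Total interest on Option 1 = 60 × $4,962.00 − $238,200 = $59,520.00.
Option 2: monthly rate = 11.5%/12 = 0.0095833; payment = 238,200 × 0.0095833 / (1 − (1+0.0095833)^−180) = $2,782.63.
Total interest on Option 2 = 180 × $2,782.63 − $238,200 = $262,673.40.
Option 1 is lower by $203,153.40.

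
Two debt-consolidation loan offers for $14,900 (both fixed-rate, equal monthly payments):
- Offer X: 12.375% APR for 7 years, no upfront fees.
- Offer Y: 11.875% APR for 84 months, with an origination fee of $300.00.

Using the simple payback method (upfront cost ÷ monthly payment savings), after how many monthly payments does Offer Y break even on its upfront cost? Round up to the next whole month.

Offer X: at 12.375% the monthly rate is 0.0103125, so the payment is 14,900 × 0.0103125 / (1 − 1.0103125^−84) = $266.02.
Offer Y: at 11.875% the monthly rate is 0.0098958, so the payment is 14,900 × 0.0098958 / (1 − 1.0098958^−84) = $262.03.
Monthly savings = $266.02 − $262.03 = $3.99.
Break-even = $300.00 / $3.99 = 75.19 → 76 months.

76 months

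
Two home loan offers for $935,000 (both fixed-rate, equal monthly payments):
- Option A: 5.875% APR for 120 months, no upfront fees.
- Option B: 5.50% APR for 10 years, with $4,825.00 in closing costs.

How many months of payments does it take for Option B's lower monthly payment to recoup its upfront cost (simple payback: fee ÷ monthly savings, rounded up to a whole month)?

Option A: at 5.875% the monthly rate is 0.0048958, so the payment is 935,000 × 0.0048958 / (1 − 1.0048958^−120) = $10,321.82.
Option B: at 5.50% the monthly rate is 0.0045833, so the payment is 935,000 × 0.0045833 / (1 − 1.0045833^−120) = $10,147.21.
Monthly savings = $10,321.82 − $10,147.21 = $174.61.
Break-even = $4,825.00 / $174.61 = 27.63 → 28 months.

28 months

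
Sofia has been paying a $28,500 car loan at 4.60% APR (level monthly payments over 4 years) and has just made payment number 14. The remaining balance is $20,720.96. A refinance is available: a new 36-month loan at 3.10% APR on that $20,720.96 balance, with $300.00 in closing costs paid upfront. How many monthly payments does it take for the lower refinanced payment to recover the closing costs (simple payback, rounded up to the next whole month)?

7 months

Current payment = 28,500 × 4.6%/12 / (1 − (1+0.0038333)^−48) = $651.18.
Refinanced payment = 20,720.96 × 0.0025833 / (1 − (1+0.0025833)^−36) = $603.50.
Monthly savings = $651.18 − $603.50 = $47.68.
Break-even = $300.00 / $47.68 = 6.29 → 7 months.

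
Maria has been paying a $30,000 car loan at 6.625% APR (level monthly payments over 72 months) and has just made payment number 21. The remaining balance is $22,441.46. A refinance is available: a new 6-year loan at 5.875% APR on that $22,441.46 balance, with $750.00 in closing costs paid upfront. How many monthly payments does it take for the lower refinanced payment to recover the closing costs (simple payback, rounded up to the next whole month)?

6 months

Current payment = 30,000 × 6.625%/12 / (1 − (1+0.0055208)^−72) = $506.09.
Refinanced payment = 22,441.46 × 0.0048958 / (1 − (1+0.0048958)^−72) = $370.60.
Monthly savings = $506.09 − $370.60 = $135.49.
Break-even = $750.00 / $135.49 = 5.54 → 6 months.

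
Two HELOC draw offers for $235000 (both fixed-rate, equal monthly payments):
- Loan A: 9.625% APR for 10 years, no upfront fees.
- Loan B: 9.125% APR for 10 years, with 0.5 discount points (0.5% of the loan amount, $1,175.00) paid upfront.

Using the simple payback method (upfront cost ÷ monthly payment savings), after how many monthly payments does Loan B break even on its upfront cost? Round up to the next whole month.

19 months

Loan A: at 9.625% the monthly rate is 0.0080208, so the payment is 235,000 × 0.0080208 / (1 − 1.0080208^−120) = $3,056.95.
Loan B: monthly rate = 9.125%/12 = 0.0076042; payment = 235,000 × 0.0076042 / (1 − (1+0.0076042)^−120) = $2,992.80.
Monthly savings = $3,056.95 − $2,992.80 = $64.15.
Break-even = $1,175.00 / $64.15 = 18.32 → 19 months.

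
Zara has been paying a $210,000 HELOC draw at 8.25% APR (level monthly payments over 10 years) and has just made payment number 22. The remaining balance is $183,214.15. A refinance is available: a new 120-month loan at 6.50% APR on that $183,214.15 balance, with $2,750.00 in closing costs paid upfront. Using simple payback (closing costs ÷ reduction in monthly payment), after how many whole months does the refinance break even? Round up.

6 months

Current payment = 210,000 × 8.25%/12 / (1 − (1+0.0068750)^−120) = $2,575.71.
Refinanced payment = 183,214.15 × 0.0054167 / (1 − (1+0.0054167)^−120) = $2,080.36.
Monthly savings = $2,575.71 − $2,080.36 = $495.35.
Break-even = $2,750.00 / $495.35 = 5.55 → 6 months.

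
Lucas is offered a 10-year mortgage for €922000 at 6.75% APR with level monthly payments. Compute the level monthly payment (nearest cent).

Monthly rate = 6.75%/12 = 0.0056250; payment = 922,000 × 0.0056250 / (1 − (1+0.0056250)^−120) = €10,586.78.

€10,586.78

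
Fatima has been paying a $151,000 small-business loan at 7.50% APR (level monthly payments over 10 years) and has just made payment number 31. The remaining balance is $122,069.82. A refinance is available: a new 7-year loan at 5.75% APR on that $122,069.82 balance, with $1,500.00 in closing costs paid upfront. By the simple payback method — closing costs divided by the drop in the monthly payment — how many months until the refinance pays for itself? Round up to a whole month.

64 months

Current payment = 151,000 × 7.5%/12 / (1 − (1+0.0062500)^−120) = $1,792.40.
Refinanced payment = 122,069.82 × 0.0047917 / (1 − (1+0.0047917)^−84) = $1,768.67.
Monthly savings = $1,792.40 − $1,768.67 = $23.73.
Break-even = $1,500.00 / $23.73 = 63.21 → 64 months.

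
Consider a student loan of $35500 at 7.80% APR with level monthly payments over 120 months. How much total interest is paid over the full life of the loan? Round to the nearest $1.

Monthly rate = 7.8%/12 = 0.0065000; payment = 35,500 × 0.0065000 / (1 − (1+0.0065000)^−120) = $426.97.
Total paid = 120 × $426.97 = $51,236.40; interest = $51,236.40 − $35,500 = $15,736.40.

$15,736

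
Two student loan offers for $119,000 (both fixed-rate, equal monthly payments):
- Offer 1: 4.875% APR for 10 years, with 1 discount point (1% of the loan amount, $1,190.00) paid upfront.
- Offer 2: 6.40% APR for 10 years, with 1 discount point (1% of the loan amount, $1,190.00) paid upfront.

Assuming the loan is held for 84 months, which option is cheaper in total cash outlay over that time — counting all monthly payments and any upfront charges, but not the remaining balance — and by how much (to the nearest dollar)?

Offer 1: at 4.875% the monthly rate is 0.0040625, so the payment is 119,000 × 0.0040625 / (1 − 1.0040625^−120) = $1,254.92.
Offer 2: monthly rate = 6.4%/12 = 0.0053333; payment = 119,000 × 0.0053333 / (1 − (1+0.0053333)^−120) = $1,345.17.
Over 84 months: Offer 1 costs 84 × $1,254.92 + $1,190.00 = $106,603.28; Offer 2 costs 84 × $1,345.17 + $1,190.00 = $114,184.28.
Offer 1 is cheaper by $114,184.28 − $106,603.28 = $7,581.00.

Offer 1 by $7,581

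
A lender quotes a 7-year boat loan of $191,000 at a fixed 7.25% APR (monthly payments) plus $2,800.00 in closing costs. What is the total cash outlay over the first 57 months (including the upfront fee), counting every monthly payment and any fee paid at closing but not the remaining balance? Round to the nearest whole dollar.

Monthly rate = 7.25%/12 = 0.0060417; payment = 191,000 × 0.0060417 / (1 − (1+0.0060417)^−84) = $2,906.10.
Total outlay = 57 × $2,906.10 + $2,800.00 = $168,447.70.

$168,448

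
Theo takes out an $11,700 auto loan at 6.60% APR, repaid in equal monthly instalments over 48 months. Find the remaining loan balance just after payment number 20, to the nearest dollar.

$7,196

With monthly rate i = 6.6%/12 = 0.0055000, the balance after k of n payments is P · [(1+i)^n − (1+i)^k] / [(1+i)^n − 1].
(1+0.0055000)^48 = 1.30118664 and (1+0.0055000)^20 = 1.11594168, so the balance is 11,700 × (1.30118664 − 1.11594168) / (1.30118664 − 1) = $7,196.09.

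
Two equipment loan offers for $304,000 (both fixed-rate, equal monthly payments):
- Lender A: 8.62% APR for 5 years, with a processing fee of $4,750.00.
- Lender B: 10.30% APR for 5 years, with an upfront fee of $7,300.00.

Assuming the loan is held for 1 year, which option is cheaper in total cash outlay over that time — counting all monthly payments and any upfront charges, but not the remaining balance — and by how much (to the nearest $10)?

Lender A by $5,540

Lender A: monthly rate = 8.62%/12 = 0.0071833; payment = 304,000 × 0.0071833 / (1 − (1+0.0071833)^−60) = $6,254.62.
Lender B: monthly rate = 10.3%/12 = 0.0085833; payment = 304,000 × 0.0085833 / (1 − (1+0.0085833)^−60) = $6,504.07.
Over 12 months: Lender A costs 12 × $6,254.62 + $4,750.00 = $79,805.44; Lender B costs 12 × $6,504.07 + $7,300.00 = $85,348.84.
Lender A is cheaper by $85,348.84 − $79,805.44 = $5,543.40.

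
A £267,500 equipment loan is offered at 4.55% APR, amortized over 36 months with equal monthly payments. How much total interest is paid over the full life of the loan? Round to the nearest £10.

£19,180

At 4.55% the monthly rate is 0.0037917, so the payment is 267,500 × 0.0037917 / (1 − 1.0037917^−36) = £7,963.28.
Total paid = 36 × £7,963.28 = £286,678.08; interest = £286,678.08 − £267,500 = £19,178.08.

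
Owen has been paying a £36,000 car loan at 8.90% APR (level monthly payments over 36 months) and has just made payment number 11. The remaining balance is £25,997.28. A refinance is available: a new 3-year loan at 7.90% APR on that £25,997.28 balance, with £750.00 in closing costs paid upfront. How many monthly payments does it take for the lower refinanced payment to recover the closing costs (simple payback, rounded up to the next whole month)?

Current payment = 36,000 × 8.9%/12 / (1 − (1+0.0074167)^−36) = £1,143.12.
Refinanced payment = 25,997.28 × 0.0065833 / (1 − (1+0.0065833)^−36) = £813.46.
Monthly savings = £1,143.12 − £813.46 = £329.66.
Break-even = £750.00 / £329.66 = 2.28 → 3 months.

3 months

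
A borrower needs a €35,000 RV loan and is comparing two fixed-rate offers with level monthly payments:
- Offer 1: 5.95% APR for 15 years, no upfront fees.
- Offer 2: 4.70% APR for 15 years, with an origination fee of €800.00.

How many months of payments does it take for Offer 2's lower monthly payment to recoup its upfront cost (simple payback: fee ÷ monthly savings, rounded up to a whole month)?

Offer 1: at 5.95% the monthly rate is 0.0049583, so the payment is 35,000 × 0.0049583 / (1 − 1.0049583^−180) = €294.41.
Offer 2: monthly rate = 4.7%/12 = 0.0039167; payment = 35,000 × 0.0039167 / (1 − (1+0.0039167)^−180) = €271.34.
Monthly savings = €294.41 − €271.34 = €23.07.
Break-even = €800.00 / €23.07 = 34.68 → 35 months.

35 months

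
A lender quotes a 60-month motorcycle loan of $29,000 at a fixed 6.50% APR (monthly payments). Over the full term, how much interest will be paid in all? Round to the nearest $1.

At 6.50% the monthly rate is 0.0054167, so the payment is 29,000 × 0.0054167 / (1 − 1.0054167^−60) = $567.42.
Total paid = 60 × $567.42 = $34,045.20; interest = $34,045.20 − $29,000 = $5,045.20.

$5,045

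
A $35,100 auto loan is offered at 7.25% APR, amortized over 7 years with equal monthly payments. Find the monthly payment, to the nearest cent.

$534.05

At 7.25% the monthly rate is 0.0060417, so the payment is 35,100 × 0.0060417 / (1 − 1.0060417^−84) = $534.05.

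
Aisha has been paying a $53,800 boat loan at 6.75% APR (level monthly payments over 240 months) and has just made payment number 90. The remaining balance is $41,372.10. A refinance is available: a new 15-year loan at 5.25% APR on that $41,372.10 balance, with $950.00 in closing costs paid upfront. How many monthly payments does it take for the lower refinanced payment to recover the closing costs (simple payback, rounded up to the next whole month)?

13 months

Current payment = 53,800 × 6.75%/12 / (1 − (1+0.0056250)^−240) = $409.08.
Refinanced payment = 41,372.10 × 0.0043750 / (1 − (1+0.0043750)^−180) = $332.58.
Monthly savings = $409.08 − $332.58 = $76.50.
Break-even = $950.00 / $76.50 = 12.42 → 13 months.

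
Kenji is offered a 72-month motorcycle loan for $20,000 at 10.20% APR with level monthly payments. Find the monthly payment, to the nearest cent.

$372.54

Monthly rate = 10.2%/12 = 0.0085000; payment = 20,000 × 0.0085000 / (1 − (1+0.0085000)^−72) = $372.54.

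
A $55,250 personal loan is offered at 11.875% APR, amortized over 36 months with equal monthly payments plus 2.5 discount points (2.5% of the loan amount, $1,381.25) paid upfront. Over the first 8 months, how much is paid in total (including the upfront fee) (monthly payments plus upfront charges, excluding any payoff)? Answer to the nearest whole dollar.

$16,036

At 11.875% the monthly rate is 0.0098958, so the payment is 55,250 × 0.0098958 / (1 − 1.0098958^−36) = $1,831.79.
Total outlay = 8 × $1,831.79 + $1,381.25 = $16,035.57.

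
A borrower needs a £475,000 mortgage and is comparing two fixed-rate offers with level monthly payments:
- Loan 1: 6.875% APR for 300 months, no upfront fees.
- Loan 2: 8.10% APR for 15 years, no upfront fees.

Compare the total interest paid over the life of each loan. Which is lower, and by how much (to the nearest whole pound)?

Loan 1: monthly rate = 6.875%/12 = 0.0057292; payment = 475,000 × 0.0057292 / (1 − (1+0.0057292)^−300) = £3,319.42.
Total interest on Loan 1 = 300 × £3,319.42 − £475,000 = £520,826.00.
Loan 2: monthly rate = 8.1%/12 = 0.0067500; payment = 475,000 × 0.0067500 / (1 − (1+0.0067500)^−180) = £4,566.81.
Total interest on Loan 2 = 180 × £4,566.81 − £475,000 = £347,025.80.
Loan 2 is lower by £173,800.20.

Loan 2 by £173,800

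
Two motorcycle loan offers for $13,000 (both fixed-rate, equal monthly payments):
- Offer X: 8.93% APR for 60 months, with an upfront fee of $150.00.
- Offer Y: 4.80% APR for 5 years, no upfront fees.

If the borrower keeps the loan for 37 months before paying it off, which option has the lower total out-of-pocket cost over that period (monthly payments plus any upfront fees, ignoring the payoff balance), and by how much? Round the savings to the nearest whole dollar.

Offer X: at 8.93% the monthly rate is 0.0074417, so the payment is 13,000 × 0.0074417 / (1 − 1.0074417^−60) = $269.42.
Offer Y: monthly rate = 4.8%/12 = 0.0040000; payment = 13,000 × 0.0040000 / (1 − (1+0.0040000)^−60) = $244.14.
Over 37 months: Offer X costs 37 × $269.42 + $150.00 = $10,118.54; Offer Y costs 37 × $244.14 = $9,033.18.
Offer Y is cheaper by $10,118.54 − $9,033.18 = $1,085.36.

Offer Y by $1,085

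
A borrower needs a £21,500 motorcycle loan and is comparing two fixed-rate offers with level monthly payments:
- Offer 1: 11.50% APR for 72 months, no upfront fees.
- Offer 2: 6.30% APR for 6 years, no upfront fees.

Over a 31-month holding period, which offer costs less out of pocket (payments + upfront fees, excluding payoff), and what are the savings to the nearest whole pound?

Offer 2 by £1,717

Offer 1: monthly rate = 11.5%/12 = 0.0095833; payment = 21,500 × 0.0095833 / (1 − (1+0.0095833)^−72) = £414.76.
Offer 2: monthly rate = 6.3%/12 = 0.0052500; payment = 21,500 × 0.0052500 / (1 − (1+0.0052500)^−72) = £359.37.
Over 31 months: Offer 1 costs 31 × £414.76 = £12,857.56; Offer 2 costs 31 × £359.37 = £11,140.47.
Offer 2 is cheaper by £12,857.56 − £11,140.47 = £1,717.09.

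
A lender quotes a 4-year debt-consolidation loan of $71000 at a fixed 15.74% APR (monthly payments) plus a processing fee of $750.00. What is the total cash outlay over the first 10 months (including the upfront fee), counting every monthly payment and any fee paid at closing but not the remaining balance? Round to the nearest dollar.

$20,777

At 15.74% the monthly rate is 0.0131167, so the payment is 71,000 × 0.0131167 / (1 − 1.0131167^−48) = $2,002.72.
Total outlay = 10 × $2,002.72 + $750.00 = $20,777.20.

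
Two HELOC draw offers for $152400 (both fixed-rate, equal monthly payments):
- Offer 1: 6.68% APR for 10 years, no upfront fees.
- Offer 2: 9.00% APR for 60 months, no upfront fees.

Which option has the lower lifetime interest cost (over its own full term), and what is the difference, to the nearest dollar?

Offer 1: monthly rate = 6.68%/12 = 0.0055667; payment = 152,400 × 0.0055667 / (1 − (1+0.0055667)^−120) = $1,744.46.
Total interest on Offer 1 = 120 × $1,744.46 − $152,400 = $56,935.20.
Offer 2: at 9.00% the monthly rate is 0.0075000, so the payment is 152,400 × 0.0075000 / (1 − 1.0075000^−60) = $3,163.57.
Total interest on Offer 2 = 60 × $3,163.57 − $152,400 = $37,414.20.
Offer 2 is lower by $19,521.00.

Offer 2 by $19,521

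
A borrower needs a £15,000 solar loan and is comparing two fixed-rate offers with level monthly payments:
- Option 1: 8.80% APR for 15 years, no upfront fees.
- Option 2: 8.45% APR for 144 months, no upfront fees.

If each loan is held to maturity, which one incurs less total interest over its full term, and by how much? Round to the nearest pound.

Option 2 by £3,148

Option 1: monthly rate = 8.8%/12 = 0.0073333; payment = 15,000 × 0.0073333 / (1 − (1+0.0073333)^−180) = £150.36.
Total interest on Option 1 = 180 × £150.36 − £15,000 = £12,064.80.
Option 2: monthly rate = 8.45%/12 = 0.0070417; payment = 15,000 × 0.0070417 / (1 − (1+0.0070417)^−144) = £166.09.
Total interest on Option 2 = 144 × £166.09 − £15,000 = £8,916.96.
Option 2 is lower by £3,147.84.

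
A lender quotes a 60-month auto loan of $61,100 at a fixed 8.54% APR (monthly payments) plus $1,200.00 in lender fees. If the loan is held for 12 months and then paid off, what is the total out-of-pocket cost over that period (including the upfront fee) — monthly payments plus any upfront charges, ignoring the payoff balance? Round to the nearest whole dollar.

$16,257

At 8.54% the monthly rate is 0.0071167, so the payment is 61,100 × 0.0071167 / (1 − 1.0071167^−60) = $1,254.74.
Total outlay = 12 × $1,254.74 + $1,200.00 = $16,256.88.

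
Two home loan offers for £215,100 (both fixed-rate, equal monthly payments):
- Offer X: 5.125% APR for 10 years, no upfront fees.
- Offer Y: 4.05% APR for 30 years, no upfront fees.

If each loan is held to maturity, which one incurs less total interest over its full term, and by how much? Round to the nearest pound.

Offer X by £96,571

Offer X: monthly rate = 5.125%/12 = 0.0042708; payment = 215,100 × 0.0042708 / (1 − (1+0.0042708)^−120) = £2,294.63.
Total interest on Offer X = 120 × £2,294.63 − £215,100 = £60,255.60.
Offer Y: at 4.05% the monthly rate is 0.0033750, so the payment is 215,100 × 0.0033750 / (1 − 1.0033750^−360) = £1,033.13.
Total interest on Offer Y = 360 × £1,033.13 − £215,100 = £156,826.80.
Offer X is lower by £96,571.20.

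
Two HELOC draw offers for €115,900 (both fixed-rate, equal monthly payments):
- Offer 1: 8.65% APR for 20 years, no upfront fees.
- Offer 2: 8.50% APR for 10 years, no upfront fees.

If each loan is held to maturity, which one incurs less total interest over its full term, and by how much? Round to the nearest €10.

Offer 2 by €71,600

Offer 1: at 8.65% the monthly rate is 0.0072083, so the payment is 115,900 × 0.0072083 / (1 − 1.0072083^−240) = €1,016.84.
Total interest on Offer 1 = 240 × €1,016.84 − €115,900 = €128,141.60.
Offer 2: monthly rate = 8.5%/12 = 0.0070833; payment = 115,900 × 0.0070833 / (1 − (1+0.0070833)^−120) = €1,436.99.
Total interest on Offer 2 = 120 × €1,436.99 − €115,900 = €56,538.80.
Offer 2 is lower by €71,602.80.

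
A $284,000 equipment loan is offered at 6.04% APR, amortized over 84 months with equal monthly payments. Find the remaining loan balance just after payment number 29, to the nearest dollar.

$199,152

With monthly rate i = 6.04%/12 = 0.0050333, the balance after k of n payments is P · [(1+i)^n − (1+i)^k] / [(1+i)^n − 1].
(1+0.0050333)^84 = 1.52461133 and (1+0.0050333)^29 = 1.15673403, so the balance is 284,000 × (1.52461133 − 1.15673403) / (1.52461133 − 1) = $199,151.54.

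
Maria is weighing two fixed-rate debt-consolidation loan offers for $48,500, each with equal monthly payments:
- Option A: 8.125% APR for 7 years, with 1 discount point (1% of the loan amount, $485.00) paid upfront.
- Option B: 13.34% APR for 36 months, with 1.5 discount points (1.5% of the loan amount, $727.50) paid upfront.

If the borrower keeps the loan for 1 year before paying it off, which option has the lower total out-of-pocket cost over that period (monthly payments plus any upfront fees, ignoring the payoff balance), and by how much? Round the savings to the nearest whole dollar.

Option A: at 8.125% the monthly rate is 0.0067708, so the payment is 48,500 × 0.0067708 / (1 − 1.0067708^−84) = $758.96.
Option B: monthly rate = 13.34%/12 = 0.0111167; payment = 48,500 × 0.0111167 / (1 − (1+0.0111167)^−36) = $1,642.11.
Over 12 months: Option A costs 12 × $758.96 + $485.00 = $9,592.52; Option B costs 12 × $1,642.11 + $727.50 = $20,432.82.
Option A is cheaper by $20,432.82 − $9,592.52 = $10,840.30.

Option A by $10,840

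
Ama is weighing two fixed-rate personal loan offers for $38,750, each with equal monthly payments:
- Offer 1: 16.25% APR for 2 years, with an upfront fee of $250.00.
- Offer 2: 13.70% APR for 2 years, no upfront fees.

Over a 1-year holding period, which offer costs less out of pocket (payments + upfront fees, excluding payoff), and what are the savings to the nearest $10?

Offer 1: monthly rate = 16.25%/12 = 0.0135417; payment = 38,750 × 0.0135417 / (1 − (1+0.0135417)^−24) = $1,901.95.
Offer 2: at 13.70% the monthly rate is 0.0114167, so the payment is 38,750 × 0.0114167 / (1 − 1.0114167^−24) = $1,855.01.
Over 12 months: Offer 1 costs 12 × $1,901.95 + $250.00 = $23,073.40; Offer 2 costs 12 × $1,855.01 = $22,260.12.
Offer 2 is cheaper by $23,073.40 − $22,260.12 = $813.28.

Offer 2 by $810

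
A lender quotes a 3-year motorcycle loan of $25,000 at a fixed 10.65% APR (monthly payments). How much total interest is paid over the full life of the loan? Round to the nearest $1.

At 10.65% the monthly rate is 0.0088750, so the payment is 25,000 × 0.0088750 / (1 − 1.0088750^−36) = $814.33.
Total paid = 36 × $814.33 = $29,315.88; interest = $29,315.88 − $25,000 = $4,315.88.

$4,316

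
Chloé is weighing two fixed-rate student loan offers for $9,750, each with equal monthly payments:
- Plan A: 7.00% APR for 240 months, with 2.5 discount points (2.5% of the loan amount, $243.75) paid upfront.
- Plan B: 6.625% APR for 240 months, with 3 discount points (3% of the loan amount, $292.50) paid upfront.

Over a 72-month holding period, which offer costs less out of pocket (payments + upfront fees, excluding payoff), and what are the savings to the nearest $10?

Plan A: at 7.00% the monthly rate is 0.0058333, so the payment is 9,750 × 0.0058333 / (1 − 1.0058333^−240) = $75.59.
Plan B: monthly rate = 6.625%/12 = 0.0055208; payment = 9,750 × 0.0055208 / (1 − (1+0.0055208)^−240) = $73.41.
Over 72 months: Plan A costs 72 × $75.59 + $243.75 = $5,686.23; Plan B costs 72 × $73.41 + $292.50 = $5,578.02.
Plan B is cheaper by $5,686.23 − $5,578.02 = $108.21.

Plan B by $110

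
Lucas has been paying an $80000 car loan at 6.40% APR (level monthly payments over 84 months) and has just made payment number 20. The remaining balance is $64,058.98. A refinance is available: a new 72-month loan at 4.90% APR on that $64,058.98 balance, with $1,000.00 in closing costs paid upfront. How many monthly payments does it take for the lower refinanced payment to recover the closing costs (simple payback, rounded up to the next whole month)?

7 months

Current payment = 80,000 × 6.4%/12 / (1 − (1+0.0053333)^−84) = $1,184.09.
Refinanced payment = 64,058.98 × 0.0040833 / (1 − (1+0.0040833)^−72) = $1,028.70.
Monthly savings = $1,184.09 − $1,028.70 = $155.39.
Break-even = $1,000.00 / $155.39 = 6.44 → 7 months.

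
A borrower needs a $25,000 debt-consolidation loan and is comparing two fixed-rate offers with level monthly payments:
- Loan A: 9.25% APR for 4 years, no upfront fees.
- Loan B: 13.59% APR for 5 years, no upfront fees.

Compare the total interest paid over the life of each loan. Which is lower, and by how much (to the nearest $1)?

Loan A by $4,580

Loan A: monthly rate = 9.25%/12 = 0.0077083; payment = 25,000 × 0.0077083 / (1 − (1+0.0077083)^−48) = $625.10.
Total interest on Loan A = 48 × $625.10 − $25,000 = $5,004.80.
Loan B: monthly rate = 13.59%/12 = 0.0113250; payment = 25,000 × 0.0113250 / (1 − (1+0.0113250)^−60) = $576.41.
Total interest on Loan B = 60 × $576.41 − $25,000 = $9,584.60.
Loan A is lower by $4,579.80.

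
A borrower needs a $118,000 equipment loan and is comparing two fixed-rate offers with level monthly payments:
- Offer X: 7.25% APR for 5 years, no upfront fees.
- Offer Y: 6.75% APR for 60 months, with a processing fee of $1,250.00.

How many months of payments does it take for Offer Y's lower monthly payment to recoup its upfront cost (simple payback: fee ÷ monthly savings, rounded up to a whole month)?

Offer X: monthly rate = 7.25%/12 = 0.0060417; payment = 118,000 × 0.0060417 / (1 − (1+0.0060417)^−60) = $2,350.48.
Offer Y: at 6.75% the monthly rate is 0.0056250, so the payment is 118,000 × 0.0056250 / (1 − 1.0056250^−60) = $2,322.65.
Monthly savings = $2,350.48 − $2,322.65 = $27.83.
Break-even = $1,250.00 / $27.83 = 44.92 → 45 months.

45 months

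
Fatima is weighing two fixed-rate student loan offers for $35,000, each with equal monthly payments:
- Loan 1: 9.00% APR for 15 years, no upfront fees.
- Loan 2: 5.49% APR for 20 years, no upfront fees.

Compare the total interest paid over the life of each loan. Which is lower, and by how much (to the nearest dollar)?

Loan 2 by $6,164

Loan 1: at 9.00% the monthly rate is 0.0075000, so the payment is 35,000 × 0.0075000 / (1 − 1.0075000^−180) = $354.99.
Total interest on Loan 1 = 180 × $354.99 − $35,000 = $28,898.20.
Loan 2: monthly rate = 5.49%/12 = 0.0045750; payment = 35,000 × 0.0045750 / (1 − (1+0.0045750)^−240) = $240.56.
Total interest on Loan 2 = 240 × $240.56 − $35,000 = $22,734.40.
Loan 2 is lower by $6,163.80.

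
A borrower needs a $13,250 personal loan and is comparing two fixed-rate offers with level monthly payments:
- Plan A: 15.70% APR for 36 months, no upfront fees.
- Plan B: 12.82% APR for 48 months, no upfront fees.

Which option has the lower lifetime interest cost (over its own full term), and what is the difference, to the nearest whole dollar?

Plan A: monthly rate = 15.7%/12 = 0.0130833; payment = 13,250 × 0.0130833 / (1 − (1+0.0130833)^−36) = $463.87.
Total interest on Plan A = 36 × $463.87 − $13,250 = $3,449.32.
Plan B: at 12.82% the monthly rate is 0.0106833, so the payment is 13,250 × 0.0106833 / (1 − 1.0106833^−48) = $354.28.
Total interest on Plan B = 48 × $354.28 − $13,250 = $3,755.44.
Plan A is lower by $306.12.

Plan A by $306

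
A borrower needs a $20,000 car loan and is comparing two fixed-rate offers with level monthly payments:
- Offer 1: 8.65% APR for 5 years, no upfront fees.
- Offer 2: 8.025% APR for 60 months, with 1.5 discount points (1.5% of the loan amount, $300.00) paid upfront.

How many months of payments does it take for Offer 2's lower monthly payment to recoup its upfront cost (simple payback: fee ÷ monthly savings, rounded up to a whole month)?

Offer 1: monthly rate = 8.65%/12 = 0.0072083; payment = 20,000 × 0.0072083 / (1 − (1+0.0072083)^−60) = $411.78.
Offer 2: monthly rate = 8.025%/12 = 0.0066875; payment = 20,000 × 0.0066875 / (1 − (1+0.0066875)^−60) = $405.77.
Monthly savings = $411.78 − $405.77 = $6.01.
Break-even = $300.00 / $6.01 = 49.92 → 50 months.

50 months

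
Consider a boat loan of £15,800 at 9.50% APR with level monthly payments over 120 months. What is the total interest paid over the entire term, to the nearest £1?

Monthly rate = 9.5%/12 = 0.0079167; payment = 15,800 × 0.0079167 / (1 − (1+0.0079167)^−120) = £204.45.
Total paid = 120 × £204.45 = £24,534.00; interest = £24,534.00 − £15,800 = £8,734.00.

£8,734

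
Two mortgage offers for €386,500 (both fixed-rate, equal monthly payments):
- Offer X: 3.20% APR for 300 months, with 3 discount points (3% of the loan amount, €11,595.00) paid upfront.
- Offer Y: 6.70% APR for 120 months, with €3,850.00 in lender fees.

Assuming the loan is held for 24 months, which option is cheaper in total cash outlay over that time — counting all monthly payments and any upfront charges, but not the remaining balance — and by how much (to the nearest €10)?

Offer X by €53,570

Offer X: monthly rate = 3.2%/12 = 0.0026667; payment = 386,500 × 0.0026667 / (1 − (1+0.0026667)^−300) = €1,873.28.
Offer Y: monthly rate = 6.7%/12 = 0.0055833; payment = 386,500 × 0.0055833 / (1 − (1+0.0055833)^−120) = €4,428.06.
Over 24 months: Offer X costs 24 × €1,873.28 + €11,595.00 = €56,553.72; Offer Y costs 24 × €4,428.06 + €3,850.00 = €110,123.44.
Offer X is cheaper by €110,123.44 − €56,553.72 = €53,569.72.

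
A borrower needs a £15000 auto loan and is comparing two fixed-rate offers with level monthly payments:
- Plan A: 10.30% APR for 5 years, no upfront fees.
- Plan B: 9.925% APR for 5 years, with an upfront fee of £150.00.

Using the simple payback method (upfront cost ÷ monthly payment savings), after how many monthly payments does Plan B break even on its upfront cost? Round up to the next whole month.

Plan A: at 10.30% the monthly rate is 0.0085833, so the payment is 15,000 × 0.0085833 / (1 − 1.0085833^−60) = £320.92.
Plan B: at 9.925% the monthly rate is 0.0082708, so the payment is 15,000 × 0.0082708 / (1 − 1.0082708^−60) = £318.15.
Monthly savings = £320.92 − £318.15 = £2.77.
Break-even = £150.00 / £2.77 = 54.15 → 55 months.

55 months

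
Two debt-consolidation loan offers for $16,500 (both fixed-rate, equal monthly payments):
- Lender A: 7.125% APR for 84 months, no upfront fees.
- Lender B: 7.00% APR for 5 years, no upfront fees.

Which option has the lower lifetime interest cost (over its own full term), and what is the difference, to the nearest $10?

Lender A: at 7.125% the monthly rate is 0.0059375, so the payment is 16,500 × 0.0059375 / (1 − 1.0059375^−84) = $250.04.
Total interest on Lender A = 84 × $250.04 − $16,500 = $4,503.36.
Lender B: at 7.00% the monthly rate is 0.0058333, so the payment is 16,500 × 0.0058333 / (1 − 1.0058333^−60) = $326.72.
Total interest on Lender B = 60 × $326.72 − $16,500 = $3,103.20.
Lender B is lower by $1,400.16.

Lender B by $1,400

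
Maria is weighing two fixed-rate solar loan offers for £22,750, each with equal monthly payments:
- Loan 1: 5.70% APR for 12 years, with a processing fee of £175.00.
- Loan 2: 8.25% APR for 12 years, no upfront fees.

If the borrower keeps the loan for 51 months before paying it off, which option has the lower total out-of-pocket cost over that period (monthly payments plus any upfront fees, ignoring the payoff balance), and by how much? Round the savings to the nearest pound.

Loan 1 by £1,401

Loan 1: at 5.70% the monthly rate is 0.0047500, so the payment is 22,750 × 0.0047500 / (1 − 1.0047500^−144) = £218.49.
Loan 2: at 8.25% the monthly rate is 0.0068750, so the payment is 22,750 × 0.0068750 / (1 − 1.0068750^−144) = £249.39.
Over 51 months: Loan 1 costs 51 × £218.49 + £175.00 = £11,317.99; Loan 2 costs 51 × £249.39 = £12,718.89.
Loan 1 is cheaper by £12,718.89 − £11,317.99 = £1,400.90.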